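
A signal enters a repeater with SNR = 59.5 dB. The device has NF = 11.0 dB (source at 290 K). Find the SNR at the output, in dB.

48.5 dB

By definition F = SNR_in/SNR_out, so in dB: SNR_out = SNR_in − NF
SNR_out = 59.5 − 11.0 = 48.5 dB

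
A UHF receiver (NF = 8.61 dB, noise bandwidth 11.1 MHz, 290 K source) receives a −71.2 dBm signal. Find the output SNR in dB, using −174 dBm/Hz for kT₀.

23.7 dB

Noise floor: N = −174 + 10 log₁₀(B) + NF
10 log₁₀(1.11×10⁷) = 70.45 dB
N = −174 + 70.45 + 8.61 = −94.94 dBm
SNR = P_sig − N = −71.2 − (−94.94) = 23.74 dB → 23.7 dB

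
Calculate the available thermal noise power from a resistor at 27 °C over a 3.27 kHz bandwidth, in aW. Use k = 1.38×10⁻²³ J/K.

T = 27 °C + 273.15 = 300.15 K
P_n = kTB = 1.38×10⁻²³ × 300.15 × 3.27×10³ = 1.35×10⁻¹⁷ W = 13.5 aW

13.5 aW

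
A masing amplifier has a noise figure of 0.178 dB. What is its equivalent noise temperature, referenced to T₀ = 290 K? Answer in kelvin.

F = 10^(0.178/10) = 1.04184
T_e = (F − 1)·T₀ = (1.04184 − 1) × 290 = 12.1 K

12.1 K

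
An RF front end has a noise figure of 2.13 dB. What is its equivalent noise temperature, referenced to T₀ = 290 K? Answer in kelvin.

F = 10^(2.13/10) = 1.63305
T_e = (F − 1)·T₀ = (1.63305 − 1) × 290 = 184 K

184 K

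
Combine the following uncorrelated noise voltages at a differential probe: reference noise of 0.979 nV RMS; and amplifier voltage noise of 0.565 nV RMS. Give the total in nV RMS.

1.13 nV

Uncorrelated sources add in power (mean-square): V_tot = √(ΣV_i²)
V_tot = √[(9.79×10⁻¹⁰)² + (5.65×10⁻¹⁰)²] = 1.13×10⁻⁹ V = 1.13 nV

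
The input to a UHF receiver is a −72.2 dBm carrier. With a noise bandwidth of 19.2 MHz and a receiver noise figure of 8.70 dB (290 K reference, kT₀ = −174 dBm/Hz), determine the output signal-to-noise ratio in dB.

20.3 dB

Noise floor: N = −174 + 10 log₁₀(B) + NF
10 log₁₀(1.92×10⁷) = 72.83 dB
N = −174 + 72.83 + 8.70 = −92.47 dBm
SNR = P_sig − N = −72.2 − (−92.47) = 20.27 dB → 20.3 dB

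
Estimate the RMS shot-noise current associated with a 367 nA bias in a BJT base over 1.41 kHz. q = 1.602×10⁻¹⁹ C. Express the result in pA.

I_n = √(2qI·B)
2qI·B = 2 × 1.602×10⁻¹⁹ × 3.67×10⁻⁷ × 1.41×10³ = 1.66×10⁻²² A²
I_n = √(1.66×10⁻²²) = 1.29×10⁻¹¹ A = 12.9 pA

12.9 pA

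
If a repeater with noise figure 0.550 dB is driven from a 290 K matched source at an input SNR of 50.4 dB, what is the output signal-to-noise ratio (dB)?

49.850 dB

By definition F = SNR_in/SNR_out, so in dB: SNR_out = SNR_in − NF
SNR_out = 50.4 − 0.550 = 49.850 dB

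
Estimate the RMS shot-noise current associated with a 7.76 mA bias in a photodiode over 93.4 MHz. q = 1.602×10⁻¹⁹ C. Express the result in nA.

482 nA

I_n = √(2qI·B)
2qI·B = 2 × 1.602×10⁻¹⁹ × 7.76×10⁻³ × 9.34×10⁷ = 2.32×10⁻¹³ A²
I_n = √(2.32×10⁻¹³) = 4.82×10⁻⁷ A = 482 nA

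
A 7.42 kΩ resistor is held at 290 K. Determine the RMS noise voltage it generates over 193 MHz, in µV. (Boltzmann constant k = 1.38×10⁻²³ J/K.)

151 µV

V_n = √(4kTRB)
4kTRB = 4 × 1.38×10⁻²³ × 290 × 7.42×10³ × 1.93×10⁸ = 2.29×10⁻⁸ V²
V_n = √(2.29×10⁻⁸) = 1.51×10⁻⁴ V = 151 µV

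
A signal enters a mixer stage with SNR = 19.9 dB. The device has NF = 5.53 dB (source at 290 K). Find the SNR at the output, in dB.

By definition F = SNR_in/SNR_out, so in dB: SNR_out = SNR_in − NF
SNR_out = 19.9 − 5.53 = 14.37 dB

14.37 dB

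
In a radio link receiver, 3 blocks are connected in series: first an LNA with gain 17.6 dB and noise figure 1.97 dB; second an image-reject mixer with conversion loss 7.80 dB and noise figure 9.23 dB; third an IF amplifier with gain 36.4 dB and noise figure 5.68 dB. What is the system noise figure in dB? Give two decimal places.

2.98 dB

Convert to linear (a loss of L dB is a gain of −L dB): F_i = 10^(NF_i/10), G_i = 10^(G_i,dB/10)
  Stage 1: F_1 = 10^(1.97/10) = 1.574, G_1 = 10^(17.6/10) = 57.54
  Stage 2: F_2 = 10^(9.23/10) = 8.375, G_2 = 10^(−7.80/10) = 0.1660
  Stage 3: F_3 = 10^(5.68/10) = 3.698, G_3 = 10^(36.4/10) = 4365
Friis cascade:
  F = 1.574 + (8.375 − 1)/57.54 + (3.698 − 1)/9.550 = 1.985
NF = 10 log₁₀(1.985) = 2.98 dB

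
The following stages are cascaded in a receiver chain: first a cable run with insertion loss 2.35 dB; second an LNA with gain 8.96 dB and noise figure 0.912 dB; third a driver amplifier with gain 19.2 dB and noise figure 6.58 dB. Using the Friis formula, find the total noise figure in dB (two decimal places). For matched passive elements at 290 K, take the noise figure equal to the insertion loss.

Convert to linear (a loss of L dB is a gain of −L dB): F_i = 10^(NF_i/10), G_i = 10^(G_i,dB/10)
  Stage 1: F_1 = 10^(2.35/10) = 1.718, G_1 = 10^(−2.35/10) = 0.5821
  Stage 2: F_2 = 10^(0.912/10) = 1.234, G_2 = 10^(8.96/10) = 7.870
  Stage 3: F_3 = 10^(6.58/10) = 4.550, G_3 = 10^(19.2/10) = 83.18
Friis cascade:
  F = 1.718 + (1.234 − 1)/0.5821 + (4.550 − 1)/4.581 = 2.894
NF = 10 log₁₀(2.894) = 4.62 dB

4.62 dB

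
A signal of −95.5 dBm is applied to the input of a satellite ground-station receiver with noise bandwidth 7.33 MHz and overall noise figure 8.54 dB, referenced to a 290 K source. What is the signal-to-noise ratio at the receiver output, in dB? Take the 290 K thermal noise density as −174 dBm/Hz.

1.3 dB

Noise floor: N = −174 + 10 log₁₀(B) + NF
10 log₁₀(7.33×10⁶) = 68.65 dB
N = −174 + 68.65 + 8.54 = −96.81 dBm
SNR = P_sig − N = −95.5 − (−96.81) = 1.31 dB → 1.3 dB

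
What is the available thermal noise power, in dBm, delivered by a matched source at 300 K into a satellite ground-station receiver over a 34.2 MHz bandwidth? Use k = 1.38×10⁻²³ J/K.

−98.5 dBm

P_n = kTB = 1.38×10⁻²³ × 300 × 3.42×10⁷ = 1.42×10⁻¹³ W
In dBm: 10 log₁₀(1.42×10⁻¹³ / 10⁻³) = −98.5 dBm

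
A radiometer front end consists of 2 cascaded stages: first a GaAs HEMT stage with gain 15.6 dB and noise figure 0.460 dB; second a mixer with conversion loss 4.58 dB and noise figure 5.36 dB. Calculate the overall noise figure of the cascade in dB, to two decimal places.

Convert to linear (a loss of L dB is a gain of −L dB): F_i = 10^(NF_i/10), G_i = 10^(G_i,dB/10)
  Stage 1: F_1 = 10^(0.460/10) = 1.112, G_1 = 10^(15.6/10) = 36.31
  Stage 2: F_2 = 10^(5.36/10) = 3.436, G_2 = 10^(−4.58/10) = 0.3483
Friis cascade:
  F = 1.112 + (3.436 − 1)/36.31 = 1.179
NF = 10 log₁₀(1.179) = 0.71 dB

0.71 dB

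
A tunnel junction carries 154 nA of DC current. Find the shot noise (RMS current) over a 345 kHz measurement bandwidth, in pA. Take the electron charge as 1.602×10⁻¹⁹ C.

I_n = √(2qI·B)
2qI·B = 2 × 1.602×10⁻¹⁹ × 1.54×10⁻⁷ × 3.45×10⁵ = 1.70×10⁻²⁰ A²
I_n = √(1.70×10⁻²⁰) = 1.30×10⁻¹⁰ A = 130 pA

130 pA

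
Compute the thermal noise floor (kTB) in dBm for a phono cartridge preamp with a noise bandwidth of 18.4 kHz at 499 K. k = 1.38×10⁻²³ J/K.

−129.0 dBm

P_n = kTB = 1.38×10⁻²³ × 499 × 1.84×10⁴ = 1.27×10⁻¹⁶ W
In dBm: 10 log₁₀(1.27×10⁻¹⁶ / 10⁻³) = −129.0 dBm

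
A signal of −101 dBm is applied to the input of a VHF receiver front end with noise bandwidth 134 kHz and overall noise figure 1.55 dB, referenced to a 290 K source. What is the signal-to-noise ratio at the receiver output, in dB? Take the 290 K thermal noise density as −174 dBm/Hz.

Noise floor: N = −174 + 10 log₁₀(B) + NF
10 log₁₀(1.34×10⁵) = 51.27 dB
N = −174 + 51.27 + 1.55 = −121.18 dBm
SNR = P_sig − N = −101 − (−121.18) = 20.18 dB → 20.2 dB

20.2 dB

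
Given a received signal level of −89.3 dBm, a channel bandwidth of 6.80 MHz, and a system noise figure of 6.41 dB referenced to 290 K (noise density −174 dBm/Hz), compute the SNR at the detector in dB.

10.0 dB

Noise floor: N = −174 + 10 log₁₀(B) + NF
10 log₁₀(6.80×10⁶) = 68.33 dB
N = −174 + 68.33 + 6.41 = −99.26 dBm
SNR = P_sig − N = −89.3 − (−99.26) = 9.96 dB → 10.0 dB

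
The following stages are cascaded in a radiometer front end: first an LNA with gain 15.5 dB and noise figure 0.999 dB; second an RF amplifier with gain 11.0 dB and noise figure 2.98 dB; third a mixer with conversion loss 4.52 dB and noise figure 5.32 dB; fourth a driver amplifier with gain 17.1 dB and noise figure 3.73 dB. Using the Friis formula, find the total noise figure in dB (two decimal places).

Convert to linear (a loss of L dB is a gain of −L dB): F_i = 10^(NF_i/10), G_i = 10^(G_i,dB/10)
  Stage 1: F_1 = 10^(0.999/10) = 1.259, G_1 = 10^(15.5/10) = 35.48
  Stage 2: F_2 = 10^(2.98/10) = 1.986, G_2 = 10^(11.0/10) = 12.59
  Stage 3: F_3 = 10^(5.32/10) = 3.404, G_3 = 10^(−4.52/10) = 0.3532
  Stage 4: F_4 = 10^(3.73/10) = 2.360, G_4 = 10^(17.1/10) = 51.29
Friis cascade:
  F = 1.259 + (1.986 − 1)/35.48 + (3.404 − 1)/446.7 + (2.360 − 1)/157.8 = 1.300
NF = 10 log₁₀(1.300) = 1.14 dB

1.14 dB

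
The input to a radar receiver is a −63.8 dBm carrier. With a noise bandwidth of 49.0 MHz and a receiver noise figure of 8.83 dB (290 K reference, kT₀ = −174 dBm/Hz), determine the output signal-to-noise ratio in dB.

24.5 dB

Noise floor: N = −174 + 10 log₁₀(B) + NF
10 log₁₀(4.90×10⁷) = 76.9 dB
N = −174 + 76.9 + 8.83 = −88.27 dBm
SNR = P_sig − N = −63.8 − (−88.27) = 24.47 dB → 24.5 dB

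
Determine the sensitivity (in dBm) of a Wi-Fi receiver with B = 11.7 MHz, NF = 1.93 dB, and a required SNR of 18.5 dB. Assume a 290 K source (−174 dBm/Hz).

−82.9 dBm

Sensitivity = −174 + 10 log₁₀(B) + NF + SNR_min
= −174 + 70.68 + 1.93 + 18.5
= −82.89 dBm → −82.9 dBm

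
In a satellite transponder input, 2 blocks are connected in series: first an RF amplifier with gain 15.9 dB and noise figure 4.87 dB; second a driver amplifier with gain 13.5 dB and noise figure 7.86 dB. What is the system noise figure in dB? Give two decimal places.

5.05 dB

Convert to linear (a loss of L dB is a gain of −L dB): F_i = 10^(NF_i/10), G_i = 10^(G_i,dB/10)
  Stage 1: F_1 = 10^(4.87/10) = 3.069, G_1 = 10^(15.9/10) = 38.90
  Stage 2: F_2 = 10^(7.86/10) = 6.109, G_2 = 10^(13.5/10) = 22.39
Friis cascade:
  F = 3.069 + (6.109 − 1)/38.90 = 3.200
NF = 10 log₁₀(3.200) = 5.05 dB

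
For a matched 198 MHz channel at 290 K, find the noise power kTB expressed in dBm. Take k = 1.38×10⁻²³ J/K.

−91.0 dBm

P_n = kTB = 1.38×10⁻²³ × 290 × 1.98×10⁸ = 7.92×10⁻¹³ W
In dBm: 10 log₁₀(7.92×10⁻¹³ / 10⁻³) = −91.0 dBm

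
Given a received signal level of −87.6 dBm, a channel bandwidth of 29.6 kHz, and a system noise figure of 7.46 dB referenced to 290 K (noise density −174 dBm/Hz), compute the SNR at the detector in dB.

34.2 dB

Noise floor: N = −174 + 10 log₁₀(B) + NF
10 log₁₀(2.96×10⁴) = 44.71 dB
N = −174 + 44.71 + 7.46 = −121.83 dBm
SNR = P_sig − N = −87.6 − (−121.83) = 34.23 dB → 34.2 dB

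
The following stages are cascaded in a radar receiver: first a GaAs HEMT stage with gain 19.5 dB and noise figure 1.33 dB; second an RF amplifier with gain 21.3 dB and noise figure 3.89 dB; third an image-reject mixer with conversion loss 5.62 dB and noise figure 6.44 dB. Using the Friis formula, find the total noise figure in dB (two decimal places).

Convert to linear (a loss of L dB is a gain of −L dB): F_i = 10^(NF_i/10), G_i = 10^(G_i,dB/10)
  Stage 1: F_1 = 10^(1.33/10) = 1.358, G_1 = 10^(19.5/10) = 89.13
  Stage 2: F_2 = 10^(3.89/10) = 2.449, G_2 = 10^(21.3/10) = 134.9
  Stage 3: F_3 = 10^(6.44/10) = 4.406, G_3 = 10^(−5.62/10) = 0.2742
Friis cascade:
  F = 1.358 + (2.449 − 1)/89.13 + (4.406 − 1)/1.202×10⁴ = 1.375
NF = 10 log₁₀(1.375) = 1.38 dB

1.38 dB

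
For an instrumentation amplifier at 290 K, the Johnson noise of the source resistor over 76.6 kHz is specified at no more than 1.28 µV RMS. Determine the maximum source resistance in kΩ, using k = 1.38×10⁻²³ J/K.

Johnson–Nyquist: V_n = √(4kTRB) ⇒ R = V_n² / (4kTB)
4kTB = 4 × 1.38×10⁻²³ × 290 × 7.66×10⁴ = 1.23×10⁻¹⁵
R = (1.28×10⁻⁶)² / 1.23×10⁻¹⁵ = 1.34×10³ Ω = 1.34 kΩ

1.34 kΩ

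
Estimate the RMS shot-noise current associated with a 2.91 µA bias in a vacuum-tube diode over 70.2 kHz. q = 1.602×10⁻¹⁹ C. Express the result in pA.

256 pA

I_n = √(2qI·B)
2qI·B = 2 × 1.602×10⁻¹⁹ × 2.91×10⁻⁶ × 7.02×10⁴ = 6.55×10⁻²⁰ A²
I_n = √(6.55×10⁻²⁰) = 2.56×10⁻¹⁰ A = 256 pA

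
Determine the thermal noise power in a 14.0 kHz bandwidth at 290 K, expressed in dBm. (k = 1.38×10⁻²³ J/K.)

−132.5 dBm

P_n = kTB = 1.38×10⁻²³ × 290 × 1.40×10⁴ = 5.60×10⁻¹⁷ W
In dBm: 10 log₁₀(5.60×10⁻¹⁷ / 10⁻³) = −132.5 dBm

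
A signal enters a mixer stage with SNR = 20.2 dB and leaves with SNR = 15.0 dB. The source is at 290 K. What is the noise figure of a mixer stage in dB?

NF (dB) = SNR_in(dB) − SNR_out(dB) when the source is at T₀
NF = 20.2 − 15.0 = 5.2 dB

5.2 dB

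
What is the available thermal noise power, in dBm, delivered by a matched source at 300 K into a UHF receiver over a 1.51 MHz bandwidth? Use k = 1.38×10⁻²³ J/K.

P_n = kTB = 1.38×10⁻²³ × 300 × 1.51×10⁶ = 6.25×10⁻¹⁵ W
In dBm: 10 log₁₀(6.25×10⁻¹⁵ / 10⁻³) = −112.0 dBm

−112.0 dBm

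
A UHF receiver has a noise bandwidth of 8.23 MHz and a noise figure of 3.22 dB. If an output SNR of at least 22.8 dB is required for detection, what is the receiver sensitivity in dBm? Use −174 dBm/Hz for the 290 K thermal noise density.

−78.8 dBm

Sensitivity = −174 + 10 log₁₀(B) + NF + SNR_min
= −174 + 69.15 + 3.22 + 22.8
= −78.83 dBm → −78.8 dBm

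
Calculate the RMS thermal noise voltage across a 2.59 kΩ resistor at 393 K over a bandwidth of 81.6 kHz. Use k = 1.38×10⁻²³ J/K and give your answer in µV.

V_n = √(4kTRB)
4kTRB = 4 × 1.38×10⁻²³ × 393 × 2.59×10³ × 8.16×10⁴ = 4.58×10⁻¹² V²
V_n = √(4.58×10⁻¹²) = 2.14×10⁻⁶ V = 2.14 µV

2.14 µV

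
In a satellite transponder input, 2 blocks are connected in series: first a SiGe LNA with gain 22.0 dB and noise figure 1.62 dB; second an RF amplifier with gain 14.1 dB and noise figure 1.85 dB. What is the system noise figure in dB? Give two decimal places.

1.63 dB

Convert to linear (a loss of L dB is a gain of −L dB): F_i = 10^(NF_i/10), G_i = 10^(G_i,dB/10)
  Stage 1: F_1 = 10^(1.62/10) = 1.452, G_1 = 10^(22.0/10) = 158.5
  Stage 2: F_2 = 10^(1.85/10) = 1.531, G_2 = 10^(14.1/10) = 25.70
Friis cascade:
  F = 1.452 + (1.531 − 1)/158.5 = 1.455
NF = 10 log₁₀(1.455) = 1.63 dB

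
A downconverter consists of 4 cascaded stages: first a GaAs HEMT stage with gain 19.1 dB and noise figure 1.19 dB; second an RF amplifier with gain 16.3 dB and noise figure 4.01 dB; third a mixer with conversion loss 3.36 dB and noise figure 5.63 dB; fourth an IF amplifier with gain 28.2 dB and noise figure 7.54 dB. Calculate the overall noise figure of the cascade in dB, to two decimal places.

Convert to linear (a loss of L dB is a gain of −L dB): F_i = 10^(NF_i/10), G_i = 10^(G_i,dB/10)
  Stage 1: F_1 = 10^(1.19/10) = 1.315, G_1 = 10^(19.1/10) = 81.28
  Stage 2: F_2 = 10^(4.01/10) = 2.518, G_2 = 10^(16.3/10) = 42.66
  Stage 3: F_3 = 10^(5.63/10) = 3.656, G_3 = 10^(−3.36/10) = 0.4613
  Stage 4: F_4 = 10^(7.54/10) = 5.675, G_4 = 10^(28.2/10) = 660.7
Friis cascade:
  F = 1.315 + (2.518 − 1)/81.28 + (3.656 − 1)/3467 + (5.675 − 1)/1600 = 1.338
NF = 10 log₁₀(1.338) = 1.26 dB

1.26 dB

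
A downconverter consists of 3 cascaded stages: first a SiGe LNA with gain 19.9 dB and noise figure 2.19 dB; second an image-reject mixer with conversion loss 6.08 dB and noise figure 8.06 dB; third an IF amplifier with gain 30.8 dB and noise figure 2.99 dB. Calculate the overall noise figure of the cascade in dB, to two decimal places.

Convert to linear (a loss of L dB is a gain of −L dB): F_i = 10^(NF_i/10), G_i = 10^(G_i,dB/10)
  Stage 1: F_1 = 10^(2.19/10) = 1.656, G_1 = 10^(19.9/10) = 97.72
  Stage 2: F_2 = 10^(8.06/10) = 6.397, G_2 = 10^(−6.08/10) = 0.2466
  Stage 3: F_3 = 10^(2.99/10) = 1.991, G_3 = 10^(30.8/10) = 1202
Friis cascade:
  F = 1.656 + (6.397 − 1)/97.72 + (1.991 − 1)/24.10 = 1.752
NF = 10 log₁₀(1.752) = 2.44 dB

2.44 dB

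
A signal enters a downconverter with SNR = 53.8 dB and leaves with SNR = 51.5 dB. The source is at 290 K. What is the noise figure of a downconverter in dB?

NF (dB) = SNR_in(dB) − SNR_out(dB) when the source is at T₀
NF = 53.8 − 51.5 = 2.3 dB

2.3 dB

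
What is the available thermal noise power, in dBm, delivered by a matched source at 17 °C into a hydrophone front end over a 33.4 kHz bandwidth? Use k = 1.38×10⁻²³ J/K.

T = 17 °C + 273.15 = 290.15 K
P_n = kTB = 1.38×10⁻²³ × 290.15 × 3.34×10⁴ = 1.34×10⁻¹⁶ W
In dBm: 10 log₁₀(1.34×10⁻¹⁶ / 10⁻³) = −128.7 dBm

−128.7 dBm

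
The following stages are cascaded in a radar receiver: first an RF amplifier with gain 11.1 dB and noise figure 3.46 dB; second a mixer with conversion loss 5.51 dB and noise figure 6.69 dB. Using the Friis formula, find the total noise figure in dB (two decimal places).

Convert to linear (a loss of L dB is a gain of −L dB): F_i = 10^(NF_i/10), G_i = 10^(G_i,dB/10)
  Stage 1: F_1 = 10^(3.46/10) = 2.218, G_1 = 10^(11.1/10) = 12.88
  Stage 2: F_2 = 10^(6.69/10) = 4.667, G_2 = 10^(−5.51/10) = 0.2812
Friis cascade:
  F = 2.218 + (4.667 − 1)/12.88 = 2.503
NF = 10 log₁₀(2.503) = 3.98 dB

3.98 dB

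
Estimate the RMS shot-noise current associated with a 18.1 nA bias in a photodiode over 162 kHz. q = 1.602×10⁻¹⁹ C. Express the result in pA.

30.7 pA

I_n = √(2qI·B)
2qI·B = 2 × 1.602×10⁻¹⁹ × 1.81×10⁻⁸ × 1.62×10⁵ = 9.39×10⁻²² A²
I_n = √(9.39×10⁻²²) = 3.07×10⁻¹¹ A = 30.7 pA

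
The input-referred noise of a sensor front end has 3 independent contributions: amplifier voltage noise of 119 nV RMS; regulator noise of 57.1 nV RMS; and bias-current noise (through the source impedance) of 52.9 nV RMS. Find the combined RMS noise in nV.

Uncorrelated sources add in power (mean-square): V_tot = √(ΣV_i²)
V_tot = √[(1.19×10⁻⁷)² + (5.71×10⁻⁸)² + (5.29×10⁻⁸)²] = 1.42×10⁻⁷ V = 142 nV

142 nV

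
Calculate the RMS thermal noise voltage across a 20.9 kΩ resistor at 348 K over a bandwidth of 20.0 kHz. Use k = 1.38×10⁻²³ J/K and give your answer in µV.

2.83 µV

V_n = √(4kTRB)
4kTRB = 4 × 1.38×10⁻²³ × 348 × 2.09×10⁴ × 2.00×10⁴ = 8.03×10⁻¹² V²
V_n = √(8.03×10⁻¹²) = 2.83×10⁻⁶ V = 2.83 µV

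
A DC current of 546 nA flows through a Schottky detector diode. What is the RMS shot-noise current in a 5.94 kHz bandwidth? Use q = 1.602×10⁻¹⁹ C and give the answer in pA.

I_n = √(2qI·B)
2qI·B = 2 × 1.602×10⁻¹⁹ × 5.46×10⁻⁷ × 5.94×10³ = 1.04×10⁻²¹ A²
I_n = √(1.04×10⁻²¹) = 3.22×10⁻¹¹ A = 32.2 pA

32.2 pA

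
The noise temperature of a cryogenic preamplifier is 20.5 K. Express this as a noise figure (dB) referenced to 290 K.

0.297 dB

F = 1 + T_e/T₀ = 1 + 20.5/290 = 1.07069
NF = 10 log₁₀(1.07069) = 0.297 dB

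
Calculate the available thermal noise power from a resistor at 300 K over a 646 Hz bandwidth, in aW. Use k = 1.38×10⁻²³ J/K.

2.67 aW

P_n = kTB = 1.38×10⁻²³ × 300 × 6.46×10² = 2.67×10⁻¹⁸ W = 2.67 aW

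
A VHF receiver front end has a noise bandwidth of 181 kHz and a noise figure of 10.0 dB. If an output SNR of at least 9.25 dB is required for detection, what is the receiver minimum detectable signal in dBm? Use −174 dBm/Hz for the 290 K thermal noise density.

−102.2 dBm

Sensitivity = −174 + 10 log₁₀(B) + NF + SNR_min
= −174 + 52.58 + 10.0 + 9.25
= −102.17 dBm → −102.2 dBm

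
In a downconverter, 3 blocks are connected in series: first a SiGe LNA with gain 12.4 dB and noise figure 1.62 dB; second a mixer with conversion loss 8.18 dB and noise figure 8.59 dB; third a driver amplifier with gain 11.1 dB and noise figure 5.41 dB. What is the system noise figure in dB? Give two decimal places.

4.39 dB

Convert to linear (a loss of L dB is a gain of −L dB): F_i = 10^(NF_i/10), G_i = 10^(G_i,dB/10)
  Stage 1: F_1 = 10^(1.62/10) = 1.452, G_1 = 10^(12.4/10) = 17.38
  Stage 2: F_2 = 10^(8.59/10) = 7.228, G_2 = 10^(−8.18/10) = 0.1521
  Stage 3: F_3 = 10^(5.41/10) = 3.475, G_3 = 10^(11.1/10) = 12.88
Friis cascade:
  F = 1.452 + (7.228 − 1)/17.38 + (3.475 − 1)/2.642 = 2.747
NF = 10 log₁₀(2.747) = 4.39 dB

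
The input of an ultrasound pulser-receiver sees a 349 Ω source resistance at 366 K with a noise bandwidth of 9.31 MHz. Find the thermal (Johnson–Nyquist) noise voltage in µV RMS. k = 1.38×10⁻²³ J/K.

8.10 µV

V_n = √(4kTRB)
4kTRB = 4 × 1.38×10⁻²³ × 366 × 3.49×10² × 9.31×10⁶ = 6.56×10⁻¹¹ V²
V_n = √(6.56×10⁻¹¹) = 8.10×10⁻⁶ V = 8.10 µV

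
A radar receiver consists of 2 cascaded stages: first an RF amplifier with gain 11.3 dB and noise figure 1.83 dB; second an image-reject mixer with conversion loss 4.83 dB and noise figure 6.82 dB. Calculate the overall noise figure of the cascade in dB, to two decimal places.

2.57 dB

Convert to linear (a loss of L dB is a gain of −L dB): F_i = 10^(NF_i/10), G_i = 10^(G_i,dB/10)
  Stage 1: F_1 = 10^(1.83/10) = 1.524, G_1 = 10^(11.3/10) = 13.49
  Stage 2: F_2 = 10^(6.82/10) = 4.808, G_2 = 10^(−4.83/10) = 0.3289
Friis cascade:
  F = 1.524 + (4.808 − 1)/13.49 = 1.806
NF = 10 log₁₀(1.806) = 2.57 dB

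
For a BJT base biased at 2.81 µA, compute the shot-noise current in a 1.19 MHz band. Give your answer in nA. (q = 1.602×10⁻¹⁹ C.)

I_n = √(2qI·B)
2qI·B = 2 × 1.602×10⁻¹⁹ × 2.81×10⁻⁶ × 1.19×10⁶ = 1.07×10⁻¹⁸ A²
I_n = √(1.07×10⁻¹⁸) = 1.04×10⁻⁹ A = 1.04 nA

1.04 nA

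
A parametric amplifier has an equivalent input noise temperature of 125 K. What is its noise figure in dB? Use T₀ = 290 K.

1.56 dB

F = 1 + T_e/T₀ = 1 + 125/290 = 1.43103
NF = 10 log₁₀(1.43103) = 1.56 dB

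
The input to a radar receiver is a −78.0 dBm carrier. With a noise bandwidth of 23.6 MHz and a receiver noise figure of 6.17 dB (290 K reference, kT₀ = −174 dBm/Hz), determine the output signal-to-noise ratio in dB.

16.1 dB

Noise floor: N = −174 + 10 log₁₀(B) + NF
10 log₁₀(2.36×10⁷) = 73.73 dB
N = −174 + 73.73 + 6.17 = −94.10 dBm
SNR = P_sig − N = −78.0 − (−94.10) = 16.10 dB → 16.1 dB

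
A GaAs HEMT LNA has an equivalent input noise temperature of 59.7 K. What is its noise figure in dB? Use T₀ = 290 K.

0.813 dB

F = 1 + T_e/T₀ = 1 + 59.7/290 = 1.20586
NF = 10 log₁₀(1.20586) = 0.813 dB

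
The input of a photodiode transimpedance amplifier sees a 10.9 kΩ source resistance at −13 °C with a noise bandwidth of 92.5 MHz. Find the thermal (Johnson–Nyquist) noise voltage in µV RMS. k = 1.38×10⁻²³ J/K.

T = −13 °C + 273.15 = 260.15 K
V_n = √(4kTRB)
4kTRB = 4 × 1.38×10⁻²³ × 260.15 × 1.09×10⁴ × 9.25×10⁷ = 1.45×10⁻⁸ V²
V_n = √(1.45×10⁻⁸) = 1.20×10⁻⁴ V = 120 µV

120 µV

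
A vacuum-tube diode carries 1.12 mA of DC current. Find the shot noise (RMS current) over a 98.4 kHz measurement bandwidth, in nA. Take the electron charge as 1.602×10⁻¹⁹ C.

I_n = √(2qI·B)
2qI·B = 2 × 1.602×10⁻¹⁹ × 1.12×10⁻³ × 9.84×10⁴ = 3.53×10⁻¹⁷ A²
I_n = √(3.53×10⁻¹⁷) = 5.94×10⁻⁹ A = 5.94 nA

5.94 nA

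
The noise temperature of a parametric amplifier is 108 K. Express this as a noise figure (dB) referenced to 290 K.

F = 1 + T_e/T₀ = 1 + 108/290 = 1.37241
NF = 10 log₁₀(1.37241) = 1.37 dB

1.37 dB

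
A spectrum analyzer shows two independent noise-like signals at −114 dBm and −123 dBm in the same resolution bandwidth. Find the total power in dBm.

−113.5 dBm

Convert to linear, add, convert back:
P₁ = 3.98×10⁻¹⁵ W, P₂ = 5.01×10⁻¹⁶ W
P_tot = 4.48×10⁻¹⁵ W → 10 log₁₀(P_tot / 10⁻³) = −113.5 dBm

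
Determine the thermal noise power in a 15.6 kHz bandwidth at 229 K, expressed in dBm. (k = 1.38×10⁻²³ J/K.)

−133.1 dBm

P_n = kTB = 1.38×10⁻²³ × 229 × 1.56×10⁴ = 4.93×10⁻¹⁷ W
In dBm: 10 log₁₀(4.93×10⁻¹⁷ / 10⁻³) = −133.1 dBm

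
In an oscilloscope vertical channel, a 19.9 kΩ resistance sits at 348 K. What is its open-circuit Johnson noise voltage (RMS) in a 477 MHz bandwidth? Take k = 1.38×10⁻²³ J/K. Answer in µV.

V_n = √(4kTRB)
4kTRB = 4 × 1.38×10⁻²³ × 348 × 1.99×10⁴ × 4.77×10⁸ = 1.82×10⁻⁷ V²
V_n = √(1.82×10⁻⁷) = 4.27×10⁻⁴ V = 427 µV

427 µV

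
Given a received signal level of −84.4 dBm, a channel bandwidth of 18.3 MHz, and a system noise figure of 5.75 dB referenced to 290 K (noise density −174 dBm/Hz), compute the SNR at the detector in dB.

Noise floor: N = −174 + 10 log₁₀(B) + NF
10 log₁₀(1.83×10⁷) = 72.62 dB
N = −174 + 72.62 + 5.75 = −95.63 dBm
SNR = P_sig − N = −84.4 − (−95.63) = 11.23 dB → 11.2 dB

11.2 dB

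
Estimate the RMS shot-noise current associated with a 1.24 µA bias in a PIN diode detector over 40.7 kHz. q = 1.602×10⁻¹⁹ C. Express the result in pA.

I_n = √(2qI·B)
2qI·B = 2 × 1.602×10⁻¹⁹ × 1.24×10⁻⁶ × 4.07×10⁴ = 1.62×10⁻²⁰ A²
I_n = √(1.62×10⁻²⁰) = 1.27×10⁻¹⁰ A = 127 pA

127 pA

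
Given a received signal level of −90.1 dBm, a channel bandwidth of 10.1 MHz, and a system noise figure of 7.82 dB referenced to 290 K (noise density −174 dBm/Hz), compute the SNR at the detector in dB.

6.0 dB

Noise floor: N = −174 + 10 log₁₀(B) + NF
10 log₁₀(1.01×10⁷) = 70.04 dB
N = −174 + 70.04 + 7.82 = −96.14 dBm
SNR = P_sig − N = −90.1 − (−96.14) = 6.04 dB → 6.0 dB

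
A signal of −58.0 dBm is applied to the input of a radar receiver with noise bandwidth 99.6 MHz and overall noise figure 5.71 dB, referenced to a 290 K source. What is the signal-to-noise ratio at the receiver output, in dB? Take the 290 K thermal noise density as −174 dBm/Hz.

Noise floor: N = −174 + 10 log₁₀(B) + NF
10 log₁₀(9.96×10⁷) = 79.98 dB
N = −174 + 79.98 + 5.71 = −88.31 dBm
SNR = P_sig − N = −58.0 − (−88.31) = 30.31 dB → 30.3 dB

30.3 dB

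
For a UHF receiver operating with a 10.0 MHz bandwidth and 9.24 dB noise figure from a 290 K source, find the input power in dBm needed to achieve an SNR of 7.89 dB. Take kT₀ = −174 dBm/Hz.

Sensitivity = −174 + 10 log₁₀(B) + NF + SNR_min
= −174 + 70 + 9.24 + 7.89
= −86.87 dBm → −86.9 dBm

−86.9 dBm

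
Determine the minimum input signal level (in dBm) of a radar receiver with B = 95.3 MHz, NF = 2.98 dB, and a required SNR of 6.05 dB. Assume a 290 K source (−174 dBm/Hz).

Sensitivity = −174 + 10 log₁₀(B) + NF + SNR_min
= −174 + 79.79 + 2.98 + 6.05
= −85.18 dBm → −85.2 dBm

−85.2 dBm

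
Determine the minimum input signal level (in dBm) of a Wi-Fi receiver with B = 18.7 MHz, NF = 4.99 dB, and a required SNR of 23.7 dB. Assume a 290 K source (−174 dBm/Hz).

Sensitivity = −174 + 10 log₁₀(B) + NF + SNR_min
= −174 + 72.72 + 4.99 + 23.7
= −72.59 dBm → −72.6 dBm

−72.6 dBm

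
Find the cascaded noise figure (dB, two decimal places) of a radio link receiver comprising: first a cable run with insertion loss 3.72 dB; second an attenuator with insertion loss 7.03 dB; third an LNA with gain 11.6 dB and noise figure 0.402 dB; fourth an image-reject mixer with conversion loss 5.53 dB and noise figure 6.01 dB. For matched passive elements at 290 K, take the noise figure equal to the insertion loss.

Convert to linear (a loss of L dB is a gain of −L dB): F_i = 10^(NF_i/10), G_i = 10^(G_i,dB/10)
  Stage 1: F_1 = 10^(3.72/10) = 2.355, G_1 = 10^(−3.72/10) = 0.4246
  Stage 2: F_2 = 10^(7.03/10) = 5.047, G_2 = 10^(−7.03/10) = 0.1982
  Stage 3: F_3 = 10^(0.402/10) = 1.097, G_3 = 10^(11.6/10) = 14.45
  Stage 4: F_4 = 10^(6.01/10) = 3.990, G_4 = 10^(−5.53/10) = 0.2799
Friis cascade:
  F = 2.355 + (5.047 − 1)/0.4246 + (1.097 − 1)/0.08414 + (3.990 − 1)/1.216 = 15.50
NF = 10 log₁₀(15.50) = 11.90 dB

11.90 dB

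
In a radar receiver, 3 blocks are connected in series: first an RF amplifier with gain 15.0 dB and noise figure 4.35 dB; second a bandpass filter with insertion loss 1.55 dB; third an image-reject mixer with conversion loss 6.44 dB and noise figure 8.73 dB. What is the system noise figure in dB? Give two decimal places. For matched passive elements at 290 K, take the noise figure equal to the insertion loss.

Convert to linear (a loss of L dB is a gain of −L dB): F_i = 10^(NF_i/10), G_i = 10^(G_i,dB/10)
  Stage 1: F_1 = 10^(4.35/10) = 2.723, G_1 = 10^(15.0/10) = 31.62
  Stage 2: F_2 = 10^(1.55/10) = 1.429, G_2 = 10^(−1.55/10) = 0.6998
  Stage 3: F_3 = 10^(8.73/10) = 7.464, G_3 = 10^(−6.44/10) = 0.2270
Friis cascade:
  F = 2.723 + (1.429 − 1)/31.62 + (7.464 − 1)/22.13 = 3.028
NF = 10 log₁₀(3.028) = 4.81 dB

4.81 dB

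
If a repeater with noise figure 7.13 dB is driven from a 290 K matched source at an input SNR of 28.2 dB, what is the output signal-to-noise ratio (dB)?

21.07 dB

By definition F = SNR_in/SNR_out, so in dB: SNR_out = SNR_in − NF
SNR_out = 28.2 − 7.13 = 21.07 dB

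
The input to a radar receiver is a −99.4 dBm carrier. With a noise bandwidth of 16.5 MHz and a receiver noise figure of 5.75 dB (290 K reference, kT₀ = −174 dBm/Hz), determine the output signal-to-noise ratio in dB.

Noise floor: N = −174 + 10 log₁₀(B) + NF
10 log₁₀(1.65×10⁷) = 72.17 dB
N = −174 + 72.17 + 5.75 = −96.08 dBm
SNR = P_sig − N = −99.4 − (−96.08) = −3.32 dB → −3.3 dB

−3.3 dB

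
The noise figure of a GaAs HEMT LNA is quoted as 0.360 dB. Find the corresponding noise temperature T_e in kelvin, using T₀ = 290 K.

F = 10^(0.360/10) = 1.08643
T_e = (F − 1)·T₀ = (1.08643 − 1) × 290 = 25.1 K

25.1 K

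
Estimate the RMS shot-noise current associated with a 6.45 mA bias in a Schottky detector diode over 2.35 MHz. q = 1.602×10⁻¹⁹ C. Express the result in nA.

69.7 nA

I_n = √(2qI·B)
2qI·B = 2 × 1.602×10⁻¹⁹ × 6.45×10⁻³ × 2.35×10⁶ = 4.86×10⁻¹⁵ A²
I_n = √(4.86×10⁻¹⁵) = 6.97×10⁻⁸ A = 69.7 nA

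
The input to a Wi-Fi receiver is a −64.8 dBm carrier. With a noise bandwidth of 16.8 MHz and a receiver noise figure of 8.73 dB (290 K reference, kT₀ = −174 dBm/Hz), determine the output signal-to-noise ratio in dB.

Noise floor: N = −174 + 10 log₁₀(B) + NF
10 log₁₀(1.68×10⁷) = 72.25 dB
N = −174 + 72.25 + 8.73 = −93.02 dBm
SNR = P_sig − N = −64.8 − (−93.02) = 28.22 dB → 28.2 dB

28.2 dB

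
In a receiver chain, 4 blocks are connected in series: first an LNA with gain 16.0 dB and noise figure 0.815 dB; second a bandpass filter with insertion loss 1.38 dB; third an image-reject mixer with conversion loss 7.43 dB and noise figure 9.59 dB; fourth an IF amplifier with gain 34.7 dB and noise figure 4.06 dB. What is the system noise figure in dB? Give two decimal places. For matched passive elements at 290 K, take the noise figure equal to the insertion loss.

2.53 dB

Convert to linear (a loss of L dB is a gain of −L dB): F_i = 10^(NF_i/10), G_i = 10^(G_i,dB/10)
  Stage 1: F_1 = 10^(0.815/10) = 1.206, G_1 = 10^(16.0/10) = 39.81
  Stage 2: F_2 = 10^(1.38/10) = 1.374, G_2 = 10^(−1.38/10) = 0.7278
  Stage 3: F_3 = 10^(9.59/10) = 9.099, G_3 = 10^(−7.43/10) = 0.1807
  Stage 4: F_4 = 10^(4.06/10) = 2.547, G_4 = 10^(34.7/10) = 2951
Friis cascade:
  F = 1.206 + (1.374 − 1)/39.81 + (9.099 − 1)/28.97 + (2.547 − 1)/5.236 = 1.791
NF = 10 log₁₀(1.791) = 2.53 dB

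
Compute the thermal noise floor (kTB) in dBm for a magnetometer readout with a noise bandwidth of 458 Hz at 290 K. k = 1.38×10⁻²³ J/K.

P_n = kTB = 1.38×10⁻²³ × 290 × 4.58×10² = 1.83×10⁻¹⁸ W
In dBm: 10 log₁₀(1.83×10⁻¹⁸ / 10⁻³) = −147.4 dBm

−147.4 dBm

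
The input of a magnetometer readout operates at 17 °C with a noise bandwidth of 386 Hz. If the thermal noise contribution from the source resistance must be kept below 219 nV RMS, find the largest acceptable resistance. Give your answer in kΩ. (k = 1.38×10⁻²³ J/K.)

7.76 kΩ

T = 17 °C + 273.15 = 290.15 K
Johnson–Nyquist: V_n = √(4kTRB) ⇒ R = V_n² / (4kTB)
4kTB = 4 × 1.38×10⁻²³ × 290.15 × 3.86×10² = 6.18×10⁻¹⁸
R = (2.19×10⁻⁷)² / 6.18×10⁻¹⁸ = 7.76×10³ Ω = 7.76 kΩ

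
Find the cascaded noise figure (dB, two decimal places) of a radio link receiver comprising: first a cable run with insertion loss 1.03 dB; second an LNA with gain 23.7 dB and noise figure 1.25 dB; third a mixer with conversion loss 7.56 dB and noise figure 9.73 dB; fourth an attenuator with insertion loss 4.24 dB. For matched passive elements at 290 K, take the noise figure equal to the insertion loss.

Convert to linear (a loss of L dB is a gain of −L dB): F_i = 10^(NF_i/10), G_i = 10^(G_i,dB/10)
  Stage 1: F_1 = 10^(1.03/10) = 1.268, G_1 = 10^(−1.03/10) = 0.7889
  Stage 2: F_2 = 10^(1.25/10) = 1.334, G_2 = 10^(23.7/10) = 234.4
  Stage 3: F_3 = 10^(9.73/10) = 9.397, G_3 = 10^(−7.56/10) = 0.1754
  Stage 4: F_4 = 10^(4.24/10) = 2.655, G_4 = 10^(−4.24/10) = 0.3767
Friis cascade:
  F = 1.268 + (1.334 − 1)/0.7889 + (9.397 − 1)/184.9 + (2.655 − 1)/32.43 = 1.787
NF = 10 log₁₀(1.787) = 2.52 dB

2.52 dB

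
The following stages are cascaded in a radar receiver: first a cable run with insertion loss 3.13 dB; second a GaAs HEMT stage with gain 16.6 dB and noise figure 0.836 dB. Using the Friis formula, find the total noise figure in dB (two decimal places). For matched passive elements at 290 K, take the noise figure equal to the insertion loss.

3.97 dB

Convert to linear (a loss of L dB is a gain of −L dB): F_i = 10^(NF_i/10), G_i = 10^(G_i,dB/10)
  Stage 1: F_1 = 10^(3.13/10) = 2.056, G_1 = 10^(−3.13/10) = 0.4864
  Stage 2: F_2 = 10^(0.836/10) = 1.212, G_2 = 10^(16.6/10) = 45.71
Friis cascade:
  F = 2.056 + (1.212 − 1)/0.4864 = 2.492
NF = 10 log₁₀(2.492) = 3.97 dB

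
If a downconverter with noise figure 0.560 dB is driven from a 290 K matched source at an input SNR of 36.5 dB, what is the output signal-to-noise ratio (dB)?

35.940 dB

By definition F = SNR_in/SNR_out, so in dB: SNR_out = SNR_in − NF
SNR_out = 36.5 − 0.560 = 35.940 dB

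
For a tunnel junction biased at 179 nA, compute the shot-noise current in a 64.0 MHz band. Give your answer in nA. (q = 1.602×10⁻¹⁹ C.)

I_n = √(2qI·B)
2qI·B = 2 × 1.602×10⁻¹⁹ × 1.79×10⁻⁷ × 6.40×10⁷ = 3.67×10⁻¹⁸ A²
I_n = √(3.67×10⁻¹⁸) = 1.92×10⁻⁹ A = 1.92 nA

1.92 nA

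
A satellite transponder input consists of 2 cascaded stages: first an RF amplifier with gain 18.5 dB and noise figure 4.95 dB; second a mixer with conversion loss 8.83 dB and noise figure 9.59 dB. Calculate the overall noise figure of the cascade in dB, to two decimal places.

5.11 dB

Convert to linear (a loss of L dB is a gain of −L dB): F_i = 10^(NF_i/10), G_i = 10^(G_i,dB/10)
  Stage 1: F_1 = 10^(4.95/10) = 3.126, G_1 = 10^(18.5/10) = 70.79
  Stage 2: F_2 = 10^(9.59/10) = 9.099, G_2 = 10^(−8.83/10) = 0.1309
Friis cascade:
  F = 3.126 + (9.099 − 1)/70.79 = 3.240
NF = 10 log₁₀(3.240) = 5.11 dB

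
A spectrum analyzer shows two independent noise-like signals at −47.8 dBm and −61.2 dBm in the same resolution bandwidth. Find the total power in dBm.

−47.6 dBm

Convert to linear, add, convert back:
P₁ = 1.66×10⁻⁸ W, P₂ = 7.59×10⁻¹⁰ W
P_tot = 1.74×10⁻⁸ W → 10 log₁₀(P_tot / 10⁻³) = −47.6 dBm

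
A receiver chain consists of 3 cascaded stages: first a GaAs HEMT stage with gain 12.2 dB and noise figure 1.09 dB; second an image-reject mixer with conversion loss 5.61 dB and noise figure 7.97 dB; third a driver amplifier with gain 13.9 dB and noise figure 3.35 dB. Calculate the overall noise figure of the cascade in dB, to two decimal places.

2.69 dB

Convert to linear (a loss of L dB is a gain of −L dB): F_i = 10^(NF_i/10), G_i = 10^(G_i,dB/10)
  Stage 1: F_1 = 10^(1.09/10) = 1.285, G_1 = 10^(12.2/10) = 16.60
  Stage 2: F_2 = 10^(7.97/10) = 6.266, G_2 = 10^(−5.61/10) = 0.2748
  Stage 3: F_3 = 10^(3.35/10) = 2.163, G_3 = 10^(13.9/10) = 24.55
Friis cascade:
  F = 1.285 + (6.266 − 1)/16.60 + (2.163 − 1)/4.560 = 1.858
NF = 10 log₁₀(1.858) = 2.69 dB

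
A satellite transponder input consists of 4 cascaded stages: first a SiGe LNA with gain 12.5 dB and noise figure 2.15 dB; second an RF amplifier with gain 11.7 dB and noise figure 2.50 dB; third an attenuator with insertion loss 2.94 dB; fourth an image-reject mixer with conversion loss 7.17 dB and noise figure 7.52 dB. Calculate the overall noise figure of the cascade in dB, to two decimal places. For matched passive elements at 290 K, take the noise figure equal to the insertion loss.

2.36 dB

Convert to linear (a loss of L dB is a gain of −L dB): F_i = 10^(NF_i/10), G_i = 10^(G_i,dB/10)
  Stage 1: F_1 = 10^(2.15/10) = 1.641, G_1 = 10^(12.5/10) = 17.78
  Stage 2: F_2 = 10^(2.50/10) = 1.778, G_2 = 10^(11.7/10) = 14.79
  Stage 3: F_3 = 10^(2.94/10) = 1.968, G_3 = 10^(−2.94/10) = 0.5082
  Stage 4: F_4 = 10^(7.52/10) = 5.649, G_4 = 10^(−7.17/10) = 0.1919
Friis cascade:
  F = 1.641 + (1.778 − 1)/17.78 + (1.968 − 1)/263.0 + (5.649 − 1)/133.7 = 1.723
NF = 10 log₁₀(1.723) = 2.36 dB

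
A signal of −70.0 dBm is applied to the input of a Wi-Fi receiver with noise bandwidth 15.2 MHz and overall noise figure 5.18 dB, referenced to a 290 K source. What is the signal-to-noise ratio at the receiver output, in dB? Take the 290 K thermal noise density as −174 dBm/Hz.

27.0 dB

Noise floor: N = −174 + 10 log₁₀(B) + NF
10 log₁₀(1.52×10⁷) = 71.82 dB
N = −174 + 71.82 + 5.18 = −97.00 dBm
SNR = P_sig − N = −70.0 − (−97.00) = 27.00 dB → 27.0 dB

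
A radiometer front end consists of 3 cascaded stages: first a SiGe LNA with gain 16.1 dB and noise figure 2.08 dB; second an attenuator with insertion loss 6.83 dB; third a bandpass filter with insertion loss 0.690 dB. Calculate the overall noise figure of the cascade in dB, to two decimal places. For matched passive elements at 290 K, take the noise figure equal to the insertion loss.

2.38 dB

Convert to linear (a loss of L dB is a gain of −L dB): F_i = 10^(NF_i/10), G_i = 10^(G_i,dB/10)
  Stage 1: F_1 = 10^(2.08/10) = 1.614, G_1 = 10^(16.1/10) = 40.74
  Stage 2: F_2 = 10^(6.83/10) = 4.819, G_2 = 10^(−6.83/10) = 0.2075
  Stage 3: F_3 = 10^(0.690/10) = 1.172, G_3 = 10^(−0.690/10) = 0.8531
Friis cascade:
  F = 1.614 + (4.819 − 1)/40.74 + (1.172 − 1)/8.453 = 1.728
NF = 10 log₁₀(1.728) = 2.38 dB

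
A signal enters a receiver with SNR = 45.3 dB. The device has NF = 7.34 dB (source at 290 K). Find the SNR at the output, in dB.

By definition F = SNR_in/SNR_out, so in dB: SNR_out = SNR_in − NF
SNR_out = 45.3 − 7.34 = 37.96 dB

37.96 dB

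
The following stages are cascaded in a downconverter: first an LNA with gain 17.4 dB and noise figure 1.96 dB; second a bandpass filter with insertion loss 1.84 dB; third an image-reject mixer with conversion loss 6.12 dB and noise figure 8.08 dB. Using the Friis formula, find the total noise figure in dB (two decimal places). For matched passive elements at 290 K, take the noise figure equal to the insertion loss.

Convert to linear (a loss of L dB is a gain of −L dB): F_i = 10^(NF_i/10), G_i = 10^(G_i,dB/10)
  Stage 1: F_1 = 10^(1.96/10) = 1.570, G_1 = 10^(17.4/10) = 54.95
  Stage 2: F_2 = 10^(1.84/10) = 1.528, G_2 = 10^(−1.84/10) = 0.6546
  Stage 3: F_3 = 10^(8.08/10) = 6.427, G_3 = 10^(−6.12/10) = 0.2443
Friis cascade:
  F = 1.570 + (1.528 − 1)/54.95 + (6.427 − 1)/35.97 = 1.731
NF = 10 log₁₀(1.731) = 2.38 dB

2.38 dB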